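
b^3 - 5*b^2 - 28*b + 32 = (b - 8)*(b - 1)*(b + 4)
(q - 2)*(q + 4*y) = q^2 + 4*q*y - 2*q - 8*y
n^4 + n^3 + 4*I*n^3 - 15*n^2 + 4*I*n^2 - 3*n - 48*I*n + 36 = (n - 3)*(n + 4)*(n + I)*(n + 3*I)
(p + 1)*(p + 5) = p^2 + 6*p + 5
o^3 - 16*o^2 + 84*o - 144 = (o - 6)^2*(o - 4)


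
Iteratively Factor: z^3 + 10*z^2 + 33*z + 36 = (z + 3)*(z^2 + 7*z + 12) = (z + 3)^2*(z + 4)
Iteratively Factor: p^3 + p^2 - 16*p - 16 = (p - 4)*(p^2 + 5*p + 4) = (p - 4)*(p + 1)*(p + 4)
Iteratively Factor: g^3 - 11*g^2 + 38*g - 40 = (g - 5)*(g^2 - 6*g + 8) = (g - 5)*(g - 4)*(g - 2)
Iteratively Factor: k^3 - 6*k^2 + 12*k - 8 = (k - 2)*(k^2 - 4*k + 4) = (k - 2)^2*(k - 2)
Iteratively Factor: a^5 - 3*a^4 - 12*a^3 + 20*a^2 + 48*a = (a + 2)*(a^4 - 5*a^3 - 2*a^2 + 24*a) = a*(a + 2)*(a^3 - 5*a^2 - 2*a + 24) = a*(a - 3)*(a + 2)*(a^2 - 2*a - 8) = a*(a - 4)*(a - 3)*(a + 2)*(a + 2)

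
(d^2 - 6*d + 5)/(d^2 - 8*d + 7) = (d - 5)/(d - 7)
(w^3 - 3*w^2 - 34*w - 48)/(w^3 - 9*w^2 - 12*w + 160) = (w^2 + 5*w + 6)/(w^2 - w - 20)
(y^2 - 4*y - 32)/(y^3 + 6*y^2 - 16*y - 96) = (y - 8)/(y^2 + 2*y - 24)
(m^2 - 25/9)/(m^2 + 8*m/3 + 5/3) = (m - 5/3)/(m + 1)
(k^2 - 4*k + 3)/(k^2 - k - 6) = (k - 1)/(k + 2)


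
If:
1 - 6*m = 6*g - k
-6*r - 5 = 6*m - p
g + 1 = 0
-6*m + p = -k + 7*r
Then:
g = -1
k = r - 5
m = r/6 + 1/3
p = 7*r + 7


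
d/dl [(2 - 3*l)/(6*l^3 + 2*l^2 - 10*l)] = (18*l^3 - 15*l^2 - 4*l + 10)/(2*l^2*(9*l^4 + 6*l^3 - 29*l^2 - 10*l + 25))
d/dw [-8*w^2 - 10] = -16*w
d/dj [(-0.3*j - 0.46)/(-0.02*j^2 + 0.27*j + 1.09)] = (0.006*j^2 - 0.081*j - (0.04*j - 0.27)*(0.3*j + 0.46) - 0.327)/(-0.02*j^2 + 0.27*j + 1.09)^2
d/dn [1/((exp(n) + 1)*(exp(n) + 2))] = (-2*exp(n) - 3)*exp(n)/(exp(4*n) + 6*exp(3*n) + 13*exp(2*n) + 12*exp(n) + 4)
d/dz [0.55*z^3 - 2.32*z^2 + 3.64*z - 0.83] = 1.65*z^2 - 4.64*z + 3.64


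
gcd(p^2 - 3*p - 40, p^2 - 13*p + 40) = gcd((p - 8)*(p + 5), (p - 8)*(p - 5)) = p - 8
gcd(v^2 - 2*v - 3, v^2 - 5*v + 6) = v - 3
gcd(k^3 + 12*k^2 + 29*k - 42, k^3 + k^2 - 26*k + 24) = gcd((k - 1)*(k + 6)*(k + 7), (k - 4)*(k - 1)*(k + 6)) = k^2 + 5*k - 6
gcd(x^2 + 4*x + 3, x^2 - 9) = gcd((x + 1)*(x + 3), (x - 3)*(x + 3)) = x + 3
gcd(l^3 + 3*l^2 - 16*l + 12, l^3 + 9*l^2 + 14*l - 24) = l^2 + 5*l - 6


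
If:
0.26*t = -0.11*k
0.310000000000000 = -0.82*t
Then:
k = 0.89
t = -0.38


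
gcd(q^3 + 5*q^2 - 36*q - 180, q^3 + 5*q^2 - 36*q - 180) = q^3 + 5*q^2 - 36*q - 180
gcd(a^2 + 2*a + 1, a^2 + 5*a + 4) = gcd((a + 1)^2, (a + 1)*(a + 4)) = a + 1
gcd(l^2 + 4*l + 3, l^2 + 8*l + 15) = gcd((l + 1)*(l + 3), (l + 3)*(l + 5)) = l + 3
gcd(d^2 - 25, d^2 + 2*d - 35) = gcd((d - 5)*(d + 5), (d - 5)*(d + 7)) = d - 5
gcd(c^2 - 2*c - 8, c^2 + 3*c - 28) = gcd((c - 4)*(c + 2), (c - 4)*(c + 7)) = c - 4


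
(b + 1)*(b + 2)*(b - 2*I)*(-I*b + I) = -I*b^4 - 2*b^3 - 2*I*b^3 - 4*b^2 + I*b^2 + 2*b + 2*I*b + 4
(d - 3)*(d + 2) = d^2 - d - 6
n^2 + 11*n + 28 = (n + 4)*(n + 7)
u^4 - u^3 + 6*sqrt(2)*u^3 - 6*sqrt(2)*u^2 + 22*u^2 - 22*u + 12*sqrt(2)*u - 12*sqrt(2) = (u - 1)*(u + sqrt(2))*(u + 2*sqrt(2))*(u + 3*sqrt(2))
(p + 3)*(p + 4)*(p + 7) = p^3 + 14*p^2 + 61*p + 84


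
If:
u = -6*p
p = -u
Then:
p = 0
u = 0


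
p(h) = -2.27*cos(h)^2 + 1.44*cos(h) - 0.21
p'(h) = 4.54*sin(h)*cos(h) - 1.44*sin(h)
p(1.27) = 0.02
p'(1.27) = -0.09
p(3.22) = -3.90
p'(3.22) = 0.47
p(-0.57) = -0.61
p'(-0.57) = -1.29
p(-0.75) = -0.37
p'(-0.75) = -1.28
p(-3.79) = -2.80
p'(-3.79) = -3.05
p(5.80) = -0.71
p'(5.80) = -1.20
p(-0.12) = -1.02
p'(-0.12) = -0.37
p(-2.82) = -3.62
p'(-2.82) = 1.82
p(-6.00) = -0.92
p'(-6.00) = 0.82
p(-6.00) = -0.92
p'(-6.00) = 0.82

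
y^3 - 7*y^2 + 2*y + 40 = (y - 5)*(y - 4)*(y + 2)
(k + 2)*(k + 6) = k^2 + 8*k + 12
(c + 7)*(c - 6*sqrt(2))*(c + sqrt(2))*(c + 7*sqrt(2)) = c^4 + 2*sqrt(2)*c^3 + 7*c^3 - 82*c^2 + 14*sqrt(2)*c^2 - 574*c - 84*sqrt(2)*c - 588*sqrt(2)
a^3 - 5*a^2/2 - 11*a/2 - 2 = (a - 4)*(a + 1/2)*(a + 1)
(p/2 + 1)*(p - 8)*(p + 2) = p^3/2 - 2*p^2 - 14*p - 16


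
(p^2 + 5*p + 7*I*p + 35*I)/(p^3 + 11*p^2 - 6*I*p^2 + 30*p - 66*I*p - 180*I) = (p + 7*I)/(p^2 + 6*p*(1 - I) - 36*I)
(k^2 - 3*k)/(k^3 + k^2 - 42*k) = (k - 3)/(k^2 + k - 42)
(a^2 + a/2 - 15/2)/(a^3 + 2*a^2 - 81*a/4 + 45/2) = 2*(a + 3)/(2*a^2 + 9*a - 18)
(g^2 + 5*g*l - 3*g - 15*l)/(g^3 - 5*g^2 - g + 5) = (g^2 + 5*g*l - 3*g - 15*l)/(g^3 - 5*g^2 - g + 5)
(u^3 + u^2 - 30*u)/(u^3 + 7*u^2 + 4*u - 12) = u*(u - 5)/(u^2 + u - 2)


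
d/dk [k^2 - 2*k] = 2*k - 2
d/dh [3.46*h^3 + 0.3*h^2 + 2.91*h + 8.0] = 10.38*h^2 + 0.6*h + 2.91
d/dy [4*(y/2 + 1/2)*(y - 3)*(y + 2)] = 6*y^2 - 14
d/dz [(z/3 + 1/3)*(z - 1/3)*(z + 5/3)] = z^2 + 14*z/9 + 7/27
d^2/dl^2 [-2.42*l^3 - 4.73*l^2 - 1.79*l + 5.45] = -14.52*l - 9.46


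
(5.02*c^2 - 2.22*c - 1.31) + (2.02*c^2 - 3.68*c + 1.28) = 7.04*c^2 - 5.9*c - 0.03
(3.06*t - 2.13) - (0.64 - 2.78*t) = 5.84*t - 2.77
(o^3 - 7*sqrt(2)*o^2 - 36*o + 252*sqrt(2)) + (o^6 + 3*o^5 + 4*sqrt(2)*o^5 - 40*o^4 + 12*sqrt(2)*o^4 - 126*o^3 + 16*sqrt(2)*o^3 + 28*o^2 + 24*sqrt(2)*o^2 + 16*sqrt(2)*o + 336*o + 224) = o^6 + 3*o^5 + 4*sqrt(2)*o^5 - 40*o^4 + 12*sqrt(2)*o^4 - 125*o^3 + 16*sqrt(2)*o^3 + 17*sqrt(2)*o^2 + 28*o^2 + 16*sqrt(2)*o + 300*o + 224 + 252*sqrt(2)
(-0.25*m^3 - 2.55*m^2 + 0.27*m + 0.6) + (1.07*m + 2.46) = -0.25*m^3 - 2.55*m^2 + 1.34*m + 3.06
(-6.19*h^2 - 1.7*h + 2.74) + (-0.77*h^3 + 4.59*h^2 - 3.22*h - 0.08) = -0.77*h^3 - 1.6*h^2 - 4.92*h + 2.66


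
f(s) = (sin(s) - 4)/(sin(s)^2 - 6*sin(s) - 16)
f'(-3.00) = 0.18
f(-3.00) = 0.27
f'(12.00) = -0.24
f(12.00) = 0.36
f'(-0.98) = -0.25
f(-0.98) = 0.47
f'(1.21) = -0.03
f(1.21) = 0.15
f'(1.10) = -0.04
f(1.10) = 0.15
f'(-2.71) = 0.22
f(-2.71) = 0.33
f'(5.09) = -0.19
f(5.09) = 0.52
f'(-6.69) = -0.22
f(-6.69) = 0.33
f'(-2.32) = 0.26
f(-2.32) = 0.43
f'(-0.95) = -0.25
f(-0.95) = 0.46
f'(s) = (-2*sin(s)*cos(s) + 6*cos(s))*(sin(s) - 4)/(sin(s)^2 - 6*sin(s) - 16)^2 + cos(s)/(sin(s)^2 - 6*sin(s) - 16) = (8*sin(s) + cos(s)^2 - 41)*cos(s)/((sin(s) - 8)^2*(sin(s) + 2)^2)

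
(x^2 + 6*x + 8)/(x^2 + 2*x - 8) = (x + 2)/(x - 2)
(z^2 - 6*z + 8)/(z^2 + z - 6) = (z - 4)/(z + 3)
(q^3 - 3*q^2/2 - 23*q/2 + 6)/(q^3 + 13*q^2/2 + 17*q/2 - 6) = (q - 4)/(q + 4)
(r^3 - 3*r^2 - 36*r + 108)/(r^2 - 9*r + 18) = r + 6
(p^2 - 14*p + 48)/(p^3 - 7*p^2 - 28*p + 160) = (p - 6)/(p^2 + p - 20)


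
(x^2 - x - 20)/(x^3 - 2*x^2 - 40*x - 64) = (x - 5)/(x^2 - 6*x - 16)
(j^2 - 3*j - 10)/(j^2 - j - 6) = (j - 5)/(j - 3)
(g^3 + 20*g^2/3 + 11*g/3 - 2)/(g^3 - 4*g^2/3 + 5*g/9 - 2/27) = 9*(g^2 + 7*g + 6)/(9*g^2 - 9*g + 2)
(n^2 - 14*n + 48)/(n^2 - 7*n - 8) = (n - 6)/(n + 1)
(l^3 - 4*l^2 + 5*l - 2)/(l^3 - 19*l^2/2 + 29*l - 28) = 2*(l^2 - 2*l + 1)/(2*l^2 - 15*l + 28)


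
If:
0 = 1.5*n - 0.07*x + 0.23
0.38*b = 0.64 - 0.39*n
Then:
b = 1.84157894736842 - 0.0478947368421053*x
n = 0.0466666666666667*x - 0.153333333333333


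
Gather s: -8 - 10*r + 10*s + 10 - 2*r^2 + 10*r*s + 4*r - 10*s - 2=-2*r^2 + 10*r*s - 6*r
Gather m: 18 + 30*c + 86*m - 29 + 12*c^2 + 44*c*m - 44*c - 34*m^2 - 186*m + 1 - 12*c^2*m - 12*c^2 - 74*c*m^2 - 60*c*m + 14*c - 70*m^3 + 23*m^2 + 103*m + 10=-70*m^3 + m^2*(-74*c - 11) + m*(-12*c^2 - 16*c + 3)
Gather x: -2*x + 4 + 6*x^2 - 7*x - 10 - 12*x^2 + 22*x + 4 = -6*x^2 + 13*x - 2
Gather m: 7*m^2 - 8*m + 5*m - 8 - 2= 7*m^2 - 3*m - 10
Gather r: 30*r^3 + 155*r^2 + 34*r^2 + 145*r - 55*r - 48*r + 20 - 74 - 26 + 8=30*r^3 + 189*r^2 + 42*r - 72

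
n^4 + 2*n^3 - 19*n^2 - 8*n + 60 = (n - 3)*(n - 2)*(n + 2)*(n + 5)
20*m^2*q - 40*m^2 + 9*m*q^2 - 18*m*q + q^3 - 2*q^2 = (4*m + q)*(5*m + q)*(q - 2)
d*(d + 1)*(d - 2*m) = d^3 - 2*d^2*m + d^2 - 2*d*m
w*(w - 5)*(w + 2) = w^3 - 3*w^2 - 10*w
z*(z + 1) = z^2 + z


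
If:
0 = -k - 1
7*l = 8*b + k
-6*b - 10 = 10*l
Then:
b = -30/61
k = -1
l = -43/61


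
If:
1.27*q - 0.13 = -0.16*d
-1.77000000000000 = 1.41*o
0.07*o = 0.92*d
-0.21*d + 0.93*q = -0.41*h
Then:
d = -0.10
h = -0.31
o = -1.26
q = 0.11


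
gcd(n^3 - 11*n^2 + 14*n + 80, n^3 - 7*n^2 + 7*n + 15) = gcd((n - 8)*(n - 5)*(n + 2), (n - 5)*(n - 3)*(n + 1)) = n - 5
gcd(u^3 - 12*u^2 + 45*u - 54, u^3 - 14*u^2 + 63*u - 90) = u^2 - 9*u + 18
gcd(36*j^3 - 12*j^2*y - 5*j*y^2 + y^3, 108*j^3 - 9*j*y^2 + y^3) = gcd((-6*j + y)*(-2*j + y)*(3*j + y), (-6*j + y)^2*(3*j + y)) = -18*j^2 - 3*j*y + y^2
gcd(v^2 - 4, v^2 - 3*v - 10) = v + 2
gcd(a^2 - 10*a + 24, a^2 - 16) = a - 4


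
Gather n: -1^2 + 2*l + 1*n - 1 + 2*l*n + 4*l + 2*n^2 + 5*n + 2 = 6*l + 2*n^2 + n*(2*l + 6)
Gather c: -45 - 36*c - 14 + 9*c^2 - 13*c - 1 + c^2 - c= 10*c^2 - 50*c - 60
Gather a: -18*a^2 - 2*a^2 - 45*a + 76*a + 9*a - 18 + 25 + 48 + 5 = -20*a^2 + 40*a + 60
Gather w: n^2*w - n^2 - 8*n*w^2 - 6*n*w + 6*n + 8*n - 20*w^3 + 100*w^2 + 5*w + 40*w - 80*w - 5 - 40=-n^2 + 14*n - 20*w^3 + w^2*(100 - 8*n) + w*(n^2 - 6*n - 35) - 45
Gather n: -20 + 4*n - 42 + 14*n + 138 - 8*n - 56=10*n + 20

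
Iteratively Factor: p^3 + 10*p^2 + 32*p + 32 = (p + 4)*(p^2 + 6*p + 8) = (p + 2)*(p + 4)*(p + 4)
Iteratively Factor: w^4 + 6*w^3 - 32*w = (w - 2)*(w^3 + 8*w^2 + 16*w) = (w - 2)*(w + 4)*(w^2 + 4*w) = w*(w - 2)*(w + 4)*(w + 4)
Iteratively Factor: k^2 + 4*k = (k)*(k + 4)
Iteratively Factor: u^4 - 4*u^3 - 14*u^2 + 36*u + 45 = (u - 3)*(u^3 - u^2 - 17*u - 15) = (u - 3)*(u + 3)*(u^2 - 4*u - 5) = (u - 3)*(u + 1)*(u + 3)*(u - 5)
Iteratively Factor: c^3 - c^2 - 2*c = (c + 1)*(c^2 - 2*c) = (c - 2)*(c + 1)*(c)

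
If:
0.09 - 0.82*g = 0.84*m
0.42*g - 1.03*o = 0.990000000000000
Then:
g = 2.45238095238095*o + 2.35714285714286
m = -2.39399092970522*o - 2.19387755102041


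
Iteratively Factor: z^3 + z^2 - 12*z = (z - 3)*(z^2 + 4*z) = (z - 3)*(z + 4)*(z)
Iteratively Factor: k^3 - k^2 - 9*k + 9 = (k - 3)*(k^2 + 2*k - 3) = (k - 3)*(k + 3)*(k - 1)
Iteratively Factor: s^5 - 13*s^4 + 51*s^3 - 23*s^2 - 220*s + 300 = (s - 5)*(s^4 - 8*s^3 + 11*s^2 + 32*s - 60) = (s - 5)*(s - 3)*(s^3 - 5*s^2 - 4*s + 20) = (s - 5)*(s - 3)*(s - 2)*(s^2 - 3*s - 10) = (s - 5)^2*(s - 3)*(s - 2)*(s + 2)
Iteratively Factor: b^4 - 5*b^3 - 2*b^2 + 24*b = (b - 3)*(b^3 - 2*b^2 - 8*b) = (b - 4)*(b - 3)*(b^2 + 2*b) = (b - 4)*(b - 3)*(b + 2)*(b)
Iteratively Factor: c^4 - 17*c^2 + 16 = (c - 4)*(c^3 + 4*c^2 - c - 4) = (c - 4)*(c - 1)*(c^2 + 5*c + 4) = (c - 4)*(c - 1)*(c + 4)*(c + 1)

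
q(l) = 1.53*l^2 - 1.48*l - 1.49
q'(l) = 3.06*l - 1.48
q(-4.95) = 43.32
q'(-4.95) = -16.63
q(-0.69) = 0.26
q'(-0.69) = -3.59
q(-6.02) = 62.87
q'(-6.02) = -19.90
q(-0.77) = 0.56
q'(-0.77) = -3.84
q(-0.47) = -0.46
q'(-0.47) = -2.92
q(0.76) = -1.73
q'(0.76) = 0.85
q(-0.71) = 0.33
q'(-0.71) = -3.65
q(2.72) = 5.80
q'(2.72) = 6.84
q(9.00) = 109.12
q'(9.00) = 26.06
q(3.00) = 7.84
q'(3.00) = 7.70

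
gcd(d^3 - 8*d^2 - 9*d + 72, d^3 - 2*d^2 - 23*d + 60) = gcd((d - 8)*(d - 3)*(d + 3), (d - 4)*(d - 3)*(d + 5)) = d - 3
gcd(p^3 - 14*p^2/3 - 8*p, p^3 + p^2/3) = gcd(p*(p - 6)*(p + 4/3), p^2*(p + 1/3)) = p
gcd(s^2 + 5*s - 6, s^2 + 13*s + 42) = s + 6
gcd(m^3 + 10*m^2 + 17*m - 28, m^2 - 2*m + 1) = m - 1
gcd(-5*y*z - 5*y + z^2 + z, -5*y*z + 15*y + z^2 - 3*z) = 5*y - z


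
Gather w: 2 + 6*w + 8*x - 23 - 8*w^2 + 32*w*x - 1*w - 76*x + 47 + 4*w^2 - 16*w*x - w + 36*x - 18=-4*w^2 + w*(16*x + 4) - 32*x + 8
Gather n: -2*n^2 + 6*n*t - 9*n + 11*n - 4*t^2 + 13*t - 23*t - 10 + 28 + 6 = -2*n^2 + n*(6*t + 2) - 4*t^2 - 10*t + 24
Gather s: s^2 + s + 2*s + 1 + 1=s^2 + 3*s + 2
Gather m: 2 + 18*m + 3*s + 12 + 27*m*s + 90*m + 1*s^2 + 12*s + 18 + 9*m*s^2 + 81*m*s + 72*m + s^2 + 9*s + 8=m*(9*s^2 + 108*s + 180) + 2*s^2 + 24*s + 40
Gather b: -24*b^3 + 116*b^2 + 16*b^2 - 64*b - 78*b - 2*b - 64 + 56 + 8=-24*b^3 + 132*b^2 - 144*b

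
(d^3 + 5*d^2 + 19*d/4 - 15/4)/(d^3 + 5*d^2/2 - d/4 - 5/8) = 2*(d + 3)/(2*d + 1)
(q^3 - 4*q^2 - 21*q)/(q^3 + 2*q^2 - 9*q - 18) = q*(q - 7)/(q^2 - q - 6)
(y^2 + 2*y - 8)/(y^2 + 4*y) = (y - 2)/y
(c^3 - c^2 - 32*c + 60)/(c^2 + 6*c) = c - 7 + 10/c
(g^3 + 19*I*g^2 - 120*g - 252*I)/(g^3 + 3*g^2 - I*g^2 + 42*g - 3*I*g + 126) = (g^2 + 13*I*g - 42)/(g^2 + g*(3 - 7*I) - 21*I)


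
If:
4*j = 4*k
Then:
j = k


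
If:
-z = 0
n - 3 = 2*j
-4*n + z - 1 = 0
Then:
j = -13/8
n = -1/4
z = 0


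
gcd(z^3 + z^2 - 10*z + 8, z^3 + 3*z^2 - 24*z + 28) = z - 2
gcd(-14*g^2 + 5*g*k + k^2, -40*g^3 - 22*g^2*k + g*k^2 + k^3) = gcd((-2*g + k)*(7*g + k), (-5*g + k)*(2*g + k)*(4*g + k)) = 1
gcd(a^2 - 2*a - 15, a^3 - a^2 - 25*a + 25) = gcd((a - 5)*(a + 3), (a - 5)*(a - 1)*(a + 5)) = a - 5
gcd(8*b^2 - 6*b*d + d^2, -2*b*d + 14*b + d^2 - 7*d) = 2*b - d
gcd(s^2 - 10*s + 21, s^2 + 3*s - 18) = s - 3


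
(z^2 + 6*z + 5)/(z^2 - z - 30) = (z + 1)/(z - 6)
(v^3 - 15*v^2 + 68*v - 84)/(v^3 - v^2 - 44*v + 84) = (v - 7)/(v + 7)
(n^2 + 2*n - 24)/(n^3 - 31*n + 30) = (n - 4)/(n^2 - 6*n + 5)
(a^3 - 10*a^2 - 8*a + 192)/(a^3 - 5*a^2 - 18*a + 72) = (a - 8)/(a - 3)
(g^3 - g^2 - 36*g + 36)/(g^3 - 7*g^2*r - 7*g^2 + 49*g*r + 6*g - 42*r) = (-g - 6)/(-g + 7*r)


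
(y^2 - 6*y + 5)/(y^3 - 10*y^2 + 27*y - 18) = (y - 5)/(y^2 - 9*y + 18)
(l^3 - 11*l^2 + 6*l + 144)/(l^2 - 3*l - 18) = l - 8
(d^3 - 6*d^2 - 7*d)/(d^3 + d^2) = (d - 7)/d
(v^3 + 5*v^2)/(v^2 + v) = v*(v + 5)/(v + 1)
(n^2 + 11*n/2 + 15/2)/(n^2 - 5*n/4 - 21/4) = 2*(2*n^2 + 11*n + 15)/(4*n^2 - 5*n - 21)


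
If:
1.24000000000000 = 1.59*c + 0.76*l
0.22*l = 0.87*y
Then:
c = 0.779874213836478 - 1.89022298456261*y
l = 3.95454545454545*y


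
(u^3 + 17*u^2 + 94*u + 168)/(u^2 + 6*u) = u + 11 + 28/u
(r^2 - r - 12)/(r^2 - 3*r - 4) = (r + 3)/(r + 1)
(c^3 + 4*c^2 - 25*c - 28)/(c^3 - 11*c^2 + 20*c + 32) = (c + 7)/(c - 8)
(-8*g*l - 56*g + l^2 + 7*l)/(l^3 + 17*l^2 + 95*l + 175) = (-8*g + l)/(l^2 + 10*l + 25)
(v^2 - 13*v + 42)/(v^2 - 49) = (v - 6)/(v + 7)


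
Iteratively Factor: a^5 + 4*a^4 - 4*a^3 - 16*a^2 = (a)*(a^4 + 4*a^3 - 4*a^2 - 16*a) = a*(a + 2)*(a^3 + 2*a^2 - 8*a) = a*(a - 2)*(a + 2)*(a^2 + 4*a) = a^2*(a - 2)*(a + 2)*(a + 4)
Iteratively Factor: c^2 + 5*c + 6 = (c + 2)*(c + 3)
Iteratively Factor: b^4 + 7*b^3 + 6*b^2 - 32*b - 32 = (b + 4)*(b^3 + 3*b^2 - 6*b - 8) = (b + 1)*(b + 4)*(b^2 + 2*b - 8) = (b - 2)*(b + 1)*(b + 4)*(b + 4)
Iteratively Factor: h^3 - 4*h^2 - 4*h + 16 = (h - 2)*(h^2 - 2*h - 8) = (h - 2)*(h + 2)*(h - 4)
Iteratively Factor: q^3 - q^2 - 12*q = (q)*(q^2 - q - 12) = q*(q + 3)*(q - 4)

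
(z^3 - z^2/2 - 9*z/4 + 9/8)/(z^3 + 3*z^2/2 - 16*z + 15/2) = (z^2 - 9/4)/(z^2 + 2*z - 15)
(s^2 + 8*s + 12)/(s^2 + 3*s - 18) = (s + 2)/(s - 3)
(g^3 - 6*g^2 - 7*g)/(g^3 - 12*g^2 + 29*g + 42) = g/(g - 6)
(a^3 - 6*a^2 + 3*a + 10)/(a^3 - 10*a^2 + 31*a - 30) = (a + 1)/(a - 3)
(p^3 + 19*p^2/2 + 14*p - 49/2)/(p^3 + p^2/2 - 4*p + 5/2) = (2*p^2 + 21*p + 49)/(2*p^2 + 3*p - 5)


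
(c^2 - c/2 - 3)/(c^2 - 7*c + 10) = (c + 3/2)/(c - 5)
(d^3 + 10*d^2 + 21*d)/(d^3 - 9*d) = (d + 7)/(d - 3)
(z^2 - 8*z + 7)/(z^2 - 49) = (z - 1)/(z + 7)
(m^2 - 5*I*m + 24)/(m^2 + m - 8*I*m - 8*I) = (m + 3*I)/(m + 1)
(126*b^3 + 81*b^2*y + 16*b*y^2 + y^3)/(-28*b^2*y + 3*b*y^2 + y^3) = (18*b^2 + 9*b*y + y^2)/(y*(-4*b + y))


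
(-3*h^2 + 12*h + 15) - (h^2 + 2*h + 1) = -4*h^2 + 10*h + 14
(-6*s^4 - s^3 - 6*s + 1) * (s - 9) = -6*s^5 + 53*s^4 + 9*s^3 - 6*s^2 + 55*s - 9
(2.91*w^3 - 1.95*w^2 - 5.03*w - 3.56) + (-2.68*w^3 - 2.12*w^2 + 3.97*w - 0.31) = 0.23*w^3 - 4.07*w^2 - 1.06*w - 3.87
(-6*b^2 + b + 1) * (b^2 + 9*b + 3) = -6*b^4 - 53*b^3 - 8*b^2 + 12*b + 3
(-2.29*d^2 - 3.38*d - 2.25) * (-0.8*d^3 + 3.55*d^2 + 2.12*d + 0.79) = 1.832*d^5 - 5.4255*d^4 - 15.0538*d^3 - 16.9622*d^2 - 7.4402*d - 1.7775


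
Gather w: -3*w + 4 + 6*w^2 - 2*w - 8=6*w^2 - 5*w - 4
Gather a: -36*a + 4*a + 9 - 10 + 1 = -32*a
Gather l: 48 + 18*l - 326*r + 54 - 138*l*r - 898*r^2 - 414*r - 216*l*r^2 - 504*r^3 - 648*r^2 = l*(-216*r^2 - 138*r + 18) - 504*r^3 - 1546*r^2 - 740*r + 102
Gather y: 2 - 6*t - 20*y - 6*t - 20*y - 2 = -12*t - 40*y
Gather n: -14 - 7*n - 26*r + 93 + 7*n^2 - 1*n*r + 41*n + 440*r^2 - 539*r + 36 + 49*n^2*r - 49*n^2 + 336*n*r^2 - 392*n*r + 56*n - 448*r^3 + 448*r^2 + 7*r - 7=n^2*(49*r - 42) + n*(336*r^2 - 393*r + 90) - 448*r^3 + 888*r^2 - 558*r + 108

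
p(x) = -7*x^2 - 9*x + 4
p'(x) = -14*x - 9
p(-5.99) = -193.25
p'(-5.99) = 74.86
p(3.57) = -117.34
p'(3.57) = -58.98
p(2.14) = -47.32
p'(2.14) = -38.96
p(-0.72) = 6.85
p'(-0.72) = 1.08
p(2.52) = -63.13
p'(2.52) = -44.28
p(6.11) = -312.31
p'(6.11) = -94.54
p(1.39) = -22.03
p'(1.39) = -28.46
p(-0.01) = 4.09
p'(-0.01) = -8.86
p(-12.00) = -896.00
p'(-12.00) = 159.00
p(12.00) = -1112.00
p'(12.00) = -177.00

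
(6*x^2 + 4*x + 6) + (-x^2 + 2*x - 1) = 5*x^2 + 6*x + 5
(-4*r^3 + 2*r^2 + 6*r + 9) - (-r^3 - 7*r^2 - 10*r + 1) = -3*r^3 + 9*r^2 + 16*r + 8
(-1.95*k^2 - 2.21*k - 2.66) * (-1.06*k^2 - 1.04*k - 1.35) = 2.067*k^4 + 4.3706*k^3 + 7.7505*k^2 + 5.7499*k + 3.591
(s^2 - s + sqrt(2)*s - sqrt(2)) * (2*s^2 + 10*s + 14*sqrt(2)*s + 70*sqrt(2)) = 2*s^4 + 8*s^3 + 16*sqrt(2)*s^3 + 18*s^2 + 64*sqrt(2)*s^2 - 80*sqrt(2)*s + 112*s - 140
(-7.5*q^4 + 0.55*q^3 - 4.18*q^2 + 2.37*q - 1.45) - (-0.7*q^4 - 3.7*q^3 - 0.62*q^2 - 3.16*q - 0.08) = -6.8*q^4 + 4.25*q^3 - 3.56*q^2 + 5.53*q - 1.37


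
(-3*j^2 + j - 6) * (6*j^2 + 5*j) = -18*j^4 - 9*j^3 - 31*j^2 - 30*j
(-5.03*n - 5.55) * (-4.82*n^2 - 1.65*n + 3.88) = 24.2446*n^3 + 35.0505*n^2 - 10.3589*n - 21.534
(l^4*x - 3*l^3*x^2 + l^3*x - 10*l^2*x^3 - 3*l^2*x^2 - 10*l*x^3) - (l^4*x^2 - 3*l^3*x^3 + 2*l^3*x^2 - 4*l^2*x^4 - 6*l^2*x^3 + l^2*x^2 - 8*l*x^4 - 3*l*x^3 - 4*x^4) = -l^4*x^2 + l^4*x + 3*l^3*x^3 - 5*l^3*x^2 + l^3*x + 4*l^2*x^4 - 4*l^2*x^3 - 4*l^2*x^2 + 8*l*x^4 - 7*l*x^3 + 4*x^4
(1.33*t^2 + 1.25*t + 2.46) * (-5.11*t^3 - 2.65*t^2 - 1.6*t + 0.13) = -6.7963*t^5 - 9.912*t^4 - 18.0111*t^3 - 8.3461*t^2 - 3.7735*t + 0.3198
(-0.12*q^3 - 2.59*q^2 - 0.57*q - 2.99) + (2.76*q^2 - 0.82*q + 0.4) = -0.12*q^3 + 0.17*q^2 - 1.39*q - 2.59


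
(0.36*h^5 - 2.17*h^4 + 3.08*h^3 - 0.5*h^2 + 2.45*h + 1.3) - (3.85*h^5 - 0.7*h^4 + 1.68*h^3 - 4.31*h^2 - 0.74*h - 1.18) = -3.49*h^5 - 1.47*h^4 + 1.4*h^3 + 3.81*h^2 + 3.19*h + 2.48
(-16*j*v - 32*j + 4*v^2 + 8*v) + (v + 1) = -16*j*v - 32*j + 4*v^2 + 9*v + 1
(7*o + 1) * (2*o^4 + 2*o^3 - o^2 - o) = 14*o^5 + 16*o^4 - 5*o^3 - 8*o^2 - o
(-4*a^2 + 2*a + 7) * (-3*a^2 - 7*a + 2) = 12*a^4 + 22*a^3 - 43*a^2 - 45*a + 14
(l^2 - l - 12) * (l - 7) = l^3 - 8*l^2 - 5*l + 84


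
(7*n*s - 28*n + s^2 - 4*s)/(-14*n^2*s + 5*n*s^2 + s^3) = (s - 4)/(s*(-2*n + s))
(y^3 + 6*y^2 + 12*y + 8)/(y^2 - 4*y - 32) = (y^3 + 6*y^2 + 12*y + 8)/(y^2 - 4*y - 32)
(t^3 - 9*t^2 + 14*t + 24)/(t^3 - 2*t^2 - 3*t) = (t^2 - 10*t + 24)/(t*(t - 3))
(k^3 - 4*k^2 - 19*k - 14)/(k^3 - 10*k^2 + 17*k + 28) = (k + 2)/(k - 4)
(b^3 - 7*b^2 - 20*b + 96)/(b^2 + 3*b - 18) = (b^2 - 4*b - 32)/(b + 6)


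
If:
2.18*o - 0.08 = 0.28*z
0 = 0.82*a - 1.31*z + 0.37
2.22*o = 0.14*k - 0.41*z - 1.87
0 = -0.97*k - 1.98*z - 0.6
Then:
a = -3.77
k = 3.62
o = -0.23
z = -2.08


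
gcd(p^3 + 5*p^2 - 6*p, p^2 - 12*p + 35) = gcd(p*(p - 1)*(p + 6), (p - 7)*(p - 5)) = 1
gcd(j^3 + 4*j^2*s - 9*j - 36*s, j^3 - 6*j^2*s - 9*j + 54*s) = j^2 - 9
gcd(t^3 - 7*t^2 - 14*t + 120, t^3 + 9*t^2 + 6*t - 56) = t + 4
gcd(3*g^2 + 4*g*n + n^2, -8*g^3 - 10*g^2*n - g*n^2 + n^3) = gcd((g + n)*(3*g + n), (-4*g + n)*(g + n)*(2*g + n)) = g + n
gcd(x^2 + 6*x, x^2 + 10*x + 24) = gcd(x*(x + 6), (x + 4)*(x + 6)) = x + 6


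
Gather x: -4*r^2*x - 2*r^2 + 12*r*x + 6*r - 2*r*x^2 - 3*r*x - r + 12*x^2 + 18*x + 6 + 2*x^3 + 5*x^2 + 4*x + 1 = -2*r^2 + 5*r + 2*x^3 + x^2*(17 - 2*r) + x*(-4*r^2 + 9*r + 22) + 7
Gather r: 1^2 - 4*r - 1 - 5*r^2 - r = -5*r^2 - 5*r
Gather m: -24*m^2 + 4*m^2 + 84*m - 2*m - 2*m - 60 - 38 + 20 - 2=-20*m^2 + 80*m - 80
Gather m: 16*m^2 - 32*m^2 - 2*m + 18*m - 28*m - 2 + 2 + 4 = -16*m^2 - 12*m + 4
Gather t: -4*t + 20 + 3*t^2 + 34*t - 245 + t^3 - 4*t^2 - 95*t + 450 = t^3 - t^2 - 65*t + 225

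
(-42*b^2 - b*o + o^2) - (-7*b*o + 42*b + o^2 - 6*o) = -42*b^2 + 6*b*o - 42*b + 6*o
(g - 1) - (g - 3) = 2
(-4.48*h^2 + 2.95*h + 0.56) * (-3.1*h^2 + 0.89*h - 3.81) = 13.888*h^4 - 13.1322*h^3 + 17.9583*h^2 - 10.7411*h - 2.1336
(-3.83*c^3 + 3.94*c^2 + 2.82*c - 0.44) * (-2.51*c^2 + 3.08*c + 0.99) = 9.6133*c^5 - 21.6858*c^4 + 1.2653*c^3 + 13.6906*c^2 + 1.4366*c - 0.4356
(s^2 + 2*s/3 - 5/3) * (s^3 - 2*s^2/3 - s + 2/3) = s^5 - 28*s^3/9 + 10*s^2/9 + 19*s/9 - 10/9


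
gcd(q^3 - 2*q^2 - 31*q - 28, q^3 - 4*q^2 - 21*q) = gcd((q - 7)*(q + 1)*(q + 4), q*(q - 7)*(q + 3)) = q - 7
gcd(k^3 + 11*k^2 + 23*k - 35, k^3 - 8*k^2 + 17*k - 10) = k - 1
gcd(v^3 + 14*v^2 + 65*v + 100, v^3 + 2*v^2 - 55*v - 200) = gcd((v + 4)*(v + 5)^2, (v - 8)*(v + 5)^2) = v^2 + 10*v + 25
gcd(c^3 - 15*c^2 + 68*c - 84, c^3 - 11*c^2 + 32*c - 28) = c^2 - 9*c + 14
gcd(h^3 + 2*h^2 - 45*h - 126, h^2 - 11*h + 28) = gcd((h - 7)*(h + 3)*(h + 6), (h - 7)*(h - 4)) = h - 7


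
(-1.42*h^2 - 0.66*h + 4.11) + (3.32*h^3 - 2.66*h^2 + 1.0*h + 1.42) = 3.32*h^3 - 4.08*h^2 + 0.34*h + 5.53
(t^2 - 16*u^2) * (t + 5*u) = t^3 + 5*t^2*u - 16*t*u^2 - 80*u^3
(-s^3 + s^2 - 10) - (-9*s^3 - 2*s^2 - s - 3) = 8*s^3 + 3*s^2 + s - 7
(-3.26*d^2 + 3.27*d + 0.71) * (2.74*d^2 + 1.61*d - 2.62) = -8.9324*d^4 + 3.7112*d^3 + 15.7513*d^2 - 7.4243*d - 1.8602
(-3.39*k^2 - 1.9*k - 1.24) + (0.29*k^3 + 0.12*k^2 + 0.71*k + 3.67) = 0.29*k^3 - 3.27*k^2 - 1.19*k + 2.43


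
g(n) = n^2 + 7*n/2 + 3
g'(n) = 2*n + 7/2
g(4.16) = 34.87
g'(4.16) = 11.82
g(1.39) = 9.80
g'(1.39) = 6.28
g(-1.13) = 0.32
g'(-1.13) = 1.24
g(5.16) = 47.69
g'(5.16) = 13.82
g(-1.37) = 0.08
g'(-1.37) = 0.76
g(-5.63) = 14.99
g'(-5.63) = -7.76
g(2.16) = 15.23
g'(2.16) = 7.82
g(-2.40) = 0.36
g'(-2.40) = -1.30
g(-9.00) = 52.50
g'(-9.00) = -14.50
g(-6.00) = 18.00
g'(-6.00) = -8.50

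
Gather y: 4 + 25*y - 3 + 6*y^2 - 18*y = 6*y^2 + 7*y + 1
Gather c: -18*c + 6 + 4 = 10 - 18*c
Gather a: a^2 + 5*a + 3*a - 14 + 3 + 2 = a^2 + 8*a - 9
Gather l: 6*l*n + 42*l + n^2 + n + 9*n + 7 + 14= l*(6*n + 42) + n^2 + 10*n + 21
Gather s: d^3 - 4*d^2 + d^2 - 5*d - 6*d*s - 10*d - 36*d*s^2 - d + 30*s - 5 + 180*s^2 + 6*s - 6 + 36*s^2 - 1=d^3 - 3*d^2 - 16*d + s^2*(216 - 36*d) + s*(36 - 6*d) - 12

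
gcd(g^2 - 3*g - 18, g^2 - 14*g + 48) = g - 6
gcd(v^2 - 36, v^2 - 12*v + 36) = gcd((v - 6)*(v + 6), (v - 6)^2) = v - 6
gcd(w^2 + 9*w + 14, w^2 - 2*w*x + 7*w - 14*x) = w + 7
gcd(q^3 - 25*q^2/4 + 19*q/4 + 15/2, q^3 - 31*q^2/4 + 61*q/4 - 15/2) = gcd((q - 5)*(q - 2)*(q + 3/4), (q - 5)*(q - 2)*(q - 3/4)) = q^2 - 7*q + 10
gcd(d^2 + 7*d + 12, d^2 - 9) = d + 3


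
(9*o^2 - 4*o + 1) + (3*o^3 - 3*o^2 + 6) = 3*o^3 + 6*o^2 - 4*o + 7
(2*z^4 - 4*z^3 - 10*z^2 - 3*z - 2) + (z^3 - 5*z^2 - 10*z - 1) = 2*z^4 - 3*z^3 - 15*z^2 - 13*z - 3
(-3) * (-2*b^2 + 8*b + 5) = 6*b^2 - 24*b - 15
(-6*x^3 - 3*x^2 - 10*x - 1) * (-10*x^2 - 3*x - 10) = 60*x^5 + 48*x^4 + 169*x^3 + 70*x^2 + 103*x + 10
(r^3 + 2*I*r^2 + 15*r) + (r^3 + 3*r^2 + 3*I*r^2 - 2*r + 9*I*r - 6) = 2*r^3 + 3*r^2 + 5*I*r^2 + 13*r + 9*I*r - 6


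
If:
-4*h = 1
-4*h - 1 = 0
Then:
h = -1/4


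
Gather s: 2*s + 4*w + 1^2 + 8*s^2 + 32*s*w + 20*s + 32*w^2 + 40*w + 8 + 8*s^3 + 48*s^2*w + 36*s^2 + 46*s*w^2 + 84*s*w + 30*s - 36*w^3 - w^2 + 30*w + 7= 8*s^3 + s^2*(48*w + 44) + s*(46*w^2 + 116*w + 52) - 36*w^3 + 31*w^2 + 74*w + 16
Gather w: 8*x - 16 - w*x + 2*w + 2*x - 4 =w*(2 - x) + 10*x - 20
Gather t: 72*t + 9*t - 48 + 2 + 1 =81*t - 45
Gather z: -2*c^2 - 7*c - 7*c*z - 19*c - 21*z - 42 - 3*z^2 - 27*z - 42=-2*c^2 - 26*c - 3*z^2 + z*(-7*c - 48) - 84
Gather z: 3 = 3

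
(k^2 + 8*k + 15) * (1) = k^2 + 8*k + 15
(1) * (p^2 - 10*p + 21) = p^2 - 10*p + 21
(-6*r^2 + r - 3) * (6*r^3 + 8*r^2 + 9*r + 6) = -36*r^5 - 42*r^4 - 64*r^3 - 51*r^2 - 21*r - 18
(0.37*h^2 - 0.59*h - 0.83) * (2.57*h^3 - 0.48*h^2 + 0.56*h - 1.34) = 0.9509*h^5 - 1.6939*h^4 - 1.6427*h^3 - 0.4278*h^2 + 0.3258*h + 1.1122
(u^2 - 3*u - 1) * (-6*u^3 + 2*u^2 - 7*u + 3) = -6*u^5 + 20*u^4 - 7*u^3 + 22*u^2 - 2*u - 3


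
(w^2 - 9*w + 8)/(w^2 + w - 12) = (w^2 - 9*w + 8)/(w^2 + w - 12)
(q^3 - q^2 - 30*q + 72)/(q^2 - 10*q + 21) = (q^2 + 2*q - 24)/(q - 7)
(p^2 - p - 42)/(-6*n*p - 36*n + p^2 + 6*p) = (p - 7)/(-6*n + p)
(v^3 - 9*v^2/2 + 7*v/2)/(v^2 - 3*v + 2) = v*(2*v - 7)/(2*(v - 2))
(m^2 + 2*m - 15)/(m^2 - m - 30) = (m - 3)/(m - 6)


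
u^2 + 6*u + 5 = (u + 1)*(u + 5)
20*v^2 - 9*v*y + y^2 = (-5*v + y)*(-4*v + y)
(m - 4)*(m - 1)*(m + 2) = m^3 - 3*m^2 - 6*m + 8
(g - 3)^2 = g^2 - 6*g + 9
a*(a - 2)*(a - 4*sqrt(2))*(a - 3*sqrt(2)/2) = a^4 - 11*sqrt(2)*a^3/2 - 2*a^3 + 12*a^2 + 11*sqrt(2)*a^2 - 24*a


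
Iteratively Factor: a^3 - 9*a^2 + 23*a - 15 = (a - 1)*(a^2 - 8*a + 15) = (a - 3)*(a - 1)*(a - 5)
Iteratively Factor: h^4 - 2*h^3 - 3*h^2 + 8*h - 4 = (h - 1)*(h^3 - h^2 - 4*h + 4) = (h - 1)*(h + 2)*(h^2 - 3*h + 2) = (h - 1)^2*(h + 2)*(h - 2)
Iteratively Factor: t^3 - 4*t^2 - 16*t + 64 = (t - 4)*(t^2 - 16) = (t - 4)*(t + 4)*(t - 4)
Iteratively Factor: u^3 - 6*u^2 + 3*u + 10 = (u + 1)*(u^2 - 7*u + 10) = (u - 5)*(u + 1)*(u - 2)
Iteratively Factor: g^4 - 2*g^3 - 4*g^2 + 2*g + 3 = (g - 1)*(g^3 - g^2 - 5*g - 3) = (g - 1)*(g + 1)*(g^2 - 2*g - 3) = (g - 3)*(g - 1)*(g + 1)*(g + 1)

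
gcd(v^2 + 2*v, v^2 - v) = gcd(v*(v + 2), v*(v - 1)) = v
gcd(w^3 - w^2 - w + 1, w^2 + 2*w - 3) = w - 1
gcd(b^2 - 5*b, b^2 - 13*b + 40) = b - 5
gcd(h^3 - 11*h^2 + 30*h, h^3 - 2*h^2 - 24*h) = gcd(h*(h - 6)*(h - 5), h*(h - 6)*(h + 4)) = h^2 - 6*h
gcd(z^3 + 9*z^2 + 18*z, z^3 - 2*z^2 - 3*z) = z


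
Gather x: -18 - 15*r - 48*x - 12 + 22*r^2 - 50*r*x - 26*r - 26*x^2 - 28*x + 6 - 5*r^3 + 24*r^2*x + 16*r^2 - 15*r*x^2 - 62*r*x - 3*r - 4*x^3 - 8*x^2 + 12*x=-5*r^3 + 38*r^2 - 44*r - 4*x^3 + x^2*(-15*r - 34) + x*(24*r^2 - 112*r - 64) - 24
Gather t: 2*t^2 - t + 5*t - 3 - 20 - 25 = 2*t^2 + 4*t - 48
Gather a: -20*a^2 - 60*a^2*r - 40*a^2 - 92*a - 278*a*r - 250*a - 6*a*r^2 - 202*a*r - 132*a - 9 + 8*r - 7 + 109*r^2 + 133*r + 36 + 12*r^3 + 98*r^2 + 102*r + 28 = a^2*(-60*r - 60) + a*(-6*r^2 - 480*r - 474) + 12*r^3 + 207*r^2 + 243*r + 48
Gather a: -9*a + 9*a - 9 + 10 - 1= 0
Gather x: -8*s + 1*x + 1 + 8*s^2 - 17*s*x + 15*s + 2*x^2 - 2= 8*s^2 + 7*s + 2*x^2 + x*(1 - 17*s) - 1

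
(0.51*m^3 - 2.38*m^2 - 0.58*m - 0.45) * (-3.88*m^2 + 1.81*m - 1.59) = -1.9788*m^5 + 10.1575*m^4 - 2.8683*m^3 + 4.4804*m^2 + 0.1077*m + 0.7155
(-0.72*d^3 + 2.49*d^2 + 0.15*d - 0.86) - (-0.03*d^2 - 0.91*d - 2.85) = -0.72*d^3 + 2.52*d^2 + 1.06*d + 1.99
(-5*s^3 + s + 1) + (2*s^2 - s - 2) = -5*s^3 + 2*s^2 - 1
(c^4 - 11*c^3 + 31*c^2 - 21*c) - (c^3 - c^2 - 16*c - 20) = c^4 - 12*c^3 + 32*c^2 - 5*c + 20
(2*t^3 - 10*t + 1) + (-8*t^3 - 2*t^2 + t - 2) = -6*t^3 - 2*t^2 - 9*t - 1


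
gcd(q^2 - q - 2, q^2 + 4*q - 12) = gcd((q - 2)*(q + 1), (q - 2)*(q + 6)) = q - 2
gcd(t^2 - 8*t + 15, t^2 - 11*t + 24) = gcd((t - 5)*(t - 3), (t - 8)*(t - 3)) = t - 3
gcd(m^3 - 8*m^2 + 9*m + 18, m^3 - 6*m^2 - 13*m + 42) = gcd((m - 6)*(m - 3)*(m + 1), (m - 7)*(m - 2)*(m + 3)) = 1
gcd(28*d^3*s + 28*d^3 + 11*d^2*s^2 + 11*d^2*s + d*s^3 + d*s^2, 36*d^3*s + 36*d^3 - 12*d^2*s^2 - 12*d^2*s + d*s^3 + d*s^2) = d*s + d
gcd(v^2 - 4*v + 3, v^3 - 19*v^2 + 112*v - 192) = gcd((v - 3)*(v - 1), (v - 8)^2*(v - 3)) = v - 3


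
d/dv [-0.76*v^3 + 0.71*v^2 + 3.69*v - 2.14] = -2.28*v^2 + 1.42*v + 3.69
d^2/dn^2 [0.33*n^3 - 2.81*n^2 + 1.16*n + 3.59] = 1.98*n - 5.62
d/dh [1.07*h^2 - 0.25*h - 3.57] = 2.14*h - 0.25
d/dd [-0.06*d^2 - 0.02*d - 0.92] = -0.12*d - 0.02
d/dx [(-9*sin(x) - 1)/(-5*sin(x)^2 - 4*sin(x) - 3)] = (-45*sin(x)^2 - 10*sin(x) + 23)*cos(x)/(5*sin(x)^2 + 4*sin(x) + 3)^2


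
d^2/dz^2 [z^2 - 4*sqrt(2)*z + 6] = 2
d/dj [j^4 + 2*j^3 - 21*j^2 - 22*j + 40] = 4*j^3 + 6*j^2 - 42*j - 22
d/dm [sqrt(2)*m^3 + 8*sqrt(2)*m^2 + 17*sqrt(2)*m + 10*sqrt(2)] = sqrt(2)*(3*m^2 + 16*m + 17)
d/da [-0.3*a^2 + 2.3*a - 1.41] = 2.3 - 0.6*a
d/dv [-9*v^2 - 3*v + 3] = -18*v - 3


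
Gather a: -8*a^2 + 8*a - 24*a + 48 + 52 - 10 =-8*a^2 - 16*a + 90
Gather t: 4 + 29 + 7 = 40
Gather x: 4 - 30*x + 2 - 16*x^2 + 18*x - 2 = -16*x^2 - 12*x + 4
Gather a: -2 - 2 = -4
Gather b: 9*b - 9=9*b - 9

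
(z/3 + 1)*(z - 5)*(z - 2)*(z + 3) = z^4/3 - z^3/3 - 23*z^2/3 - z + 30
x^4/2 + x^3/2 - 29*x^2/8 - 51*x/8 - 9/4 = (x/2 + 1)*(x - 3)*(x + 1/2)*(x + 3/2)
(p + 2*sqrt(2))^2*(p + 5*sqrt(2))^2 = p^4 + 14*sqrt(2)*p^3 + 138*p^2 + 280*sqrt(2)*p + 400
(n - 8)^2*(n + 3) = n^3 - 13*n^2 + 16*n + 192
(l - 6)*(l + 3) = l^2 - 3*l - 18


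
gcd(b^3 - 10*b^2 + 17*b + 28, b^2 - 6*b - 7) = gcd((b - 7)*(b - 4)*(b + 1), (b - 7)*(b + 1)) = b^2 - 6*b - 7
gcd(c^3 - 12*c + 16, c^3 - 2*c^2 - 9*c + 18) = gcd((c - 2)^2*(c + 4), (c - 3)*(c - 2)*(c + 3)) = c - 2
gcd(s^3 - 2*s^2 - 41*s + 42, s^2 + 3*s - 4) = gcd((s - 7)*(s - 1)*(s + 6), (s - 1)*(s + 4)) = s - 1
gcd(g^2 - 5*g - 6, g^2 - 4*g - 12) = g - 6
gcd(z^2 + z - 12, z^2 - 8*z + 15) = z - 3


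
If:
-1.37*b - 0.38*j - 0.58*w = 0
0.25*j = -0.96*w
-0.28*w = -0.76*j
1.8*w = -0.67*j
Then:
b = 0.00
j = 0.00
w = 0.00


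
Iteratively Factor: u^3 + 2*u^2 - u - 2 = (u - 1)*(u^2 + 3*u + 2) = (u - 1)*(u + 2)*(u + 1)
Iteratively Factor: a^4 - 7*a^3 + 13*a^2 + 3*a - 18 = (a - 2)*(a^3 - 5*a^2 + 3*a + 9) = (a - 3)*(a - 2)*(a^2 - 2*a - 3) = (a - 3)^2*(a - 2)*(a + 1)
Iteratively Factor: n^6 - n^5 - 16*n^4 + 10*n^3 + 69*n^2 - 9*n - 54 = (n - 1)*(n^5 - 16*n^3 - 6*n^2 + 63*n + 54) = (n - 1)*(n + 2)*(n^4 - 2*n^3 - 12*n^2 + 18*n + 27) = (n - 3)*(n - 1)*(n + 2)*(n^3 + n^2 - 9*n - 9) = (n - 3)*(n - 1)*(n + 2)*(n + 3)*(n^2 - 2*n - 3) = (n - 3)*(n - 1)*(n + 1)*(n + 2)*(n + 3)*(n - 3)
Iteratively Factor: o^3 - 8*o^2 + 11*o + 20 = (o - 4)*(o^2 - 4*o - 5) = (o - 5)*(o - 4)*(o + 1)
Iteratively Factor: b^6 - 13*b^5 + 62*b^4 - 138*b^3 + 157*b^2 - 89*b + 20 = (b - 1)*(b^5 - 12*b^4 + 50*b^3 - 88*b^2 + 69*b - 20) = (b - 5)*(b - 1)*(b^4 - 7*b^3 + 15*b^2 - 13*b + 4) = (b - 5)*(b - 1)^2*(b^3 - 6*b^2 + 9*b - 4) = (b - 5)*(b - 1)^3*(b^2 - 5*b + 4) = (b - 5)*(b - 1)^4*(b - 4)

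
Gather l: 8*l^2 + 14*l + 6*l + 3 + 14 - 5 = 8*l^2 + 20*l + 12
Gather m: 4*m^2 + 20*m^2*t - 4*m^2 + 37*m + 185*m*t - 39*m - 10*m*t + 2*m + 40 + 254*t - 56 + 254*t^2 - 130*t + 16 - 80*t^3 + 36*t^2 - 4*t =20*m^2*t + 175*m*t - 80*t^3 + 290*t^2 + 120*t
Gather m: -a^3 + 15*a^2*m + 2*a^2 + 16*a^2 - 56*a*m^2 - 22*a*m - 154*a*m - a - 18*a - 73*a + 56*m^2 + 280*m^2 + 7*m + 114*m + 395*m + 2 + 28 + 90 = -a^3 + 18*a^2 - 92*a + m^2*(336 - 56*a) + m*(15*a^2 - 176*a + 516) + 120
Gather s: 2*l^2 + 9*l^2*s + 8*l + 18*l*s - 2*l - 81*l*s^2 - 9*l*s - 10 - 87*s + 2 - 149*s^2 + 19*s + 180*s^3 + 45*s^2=2*l^2 + 6*l + 180*s^3 + s^2*(-81*l - 104) + s*(9*l^2 + 9*l - 68) - 8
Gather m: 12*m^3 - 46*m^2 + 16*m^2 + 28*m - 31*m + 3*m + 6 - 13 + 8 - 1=12*m^3 - 30*m^2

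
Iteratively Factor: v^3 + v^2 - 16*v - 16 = (v + 1)*(v^2 - 16) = (v + 1)*(v + 4)*(v - 4)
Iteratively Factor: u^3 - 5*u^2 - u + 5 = (u - 5)*(u^2 - 1) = (u - 5)*(u + 1)*(u - 1)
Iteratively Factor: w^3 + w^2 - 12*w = (w)*(w^2 + w - 12) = w*(w + 4)*(w - 3)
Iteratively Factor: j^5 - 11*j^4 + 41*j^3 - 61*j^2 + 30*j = (j)*(j^4 - 11*j^3 + 41*j^2 - 61*j + 30) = j*(j - 5)*(j^3 - 6*j^2 + 11*j - 6) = j*(j - 5)*(j - 3)*(j^2 - 3*j + 2) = j*(j - 5)*(j - 3)*(j - 1)*(j - 2)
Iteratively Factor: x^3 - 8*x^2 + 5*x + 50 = (x - 5)*(x^2 - 3*x - 10) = (x - 5)*(x + 2)*(x - 5)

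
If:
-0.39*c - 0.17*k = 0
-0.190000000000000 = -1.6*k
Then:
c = -0.05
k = 0.12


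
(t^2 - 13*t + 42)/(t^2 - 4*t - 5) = (-t^2 + 13*t - 42)/(-t^2 + 4*t + 5)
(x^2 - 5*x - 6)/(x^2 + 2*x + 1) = (x - 6)/(x + 1)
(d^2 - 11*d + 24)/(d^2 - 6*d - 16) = (d - 3)/(d + 2)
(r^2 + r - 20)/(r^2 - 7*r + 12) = (r + 5)/(r - 3)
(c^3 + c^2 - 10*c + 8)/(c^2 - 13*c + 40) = (c^3 + c^2 - 10*c + 8)/(c^2 - 13*c + 40)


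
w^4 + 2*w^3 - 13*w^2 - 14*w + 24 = (w - 3)*(w - 1)*(w + 2)*(w + 4)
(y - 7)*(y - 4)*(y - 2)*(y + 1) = y^4 - 12*y^3 + 37*y^2 - 6*y - 56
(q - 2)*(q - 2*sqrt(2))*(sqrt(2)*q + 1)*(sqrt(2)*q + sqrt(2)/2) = 2*q^4 - 3*sqrt(2)*q^3 - 3*q^3 - 6*q^2 + 9*sqrt(2)*q^2/2 + 3*sqrt(2)*q + 6*q + 4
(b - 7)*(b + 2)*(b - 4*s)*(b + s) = b^4 - 3*b^3*s - 5*b^3 - 4*b^2*s^2 + 15*b^2*s - 14*b^2 + 20*b*s^2 + 42*b*s + 56*s^2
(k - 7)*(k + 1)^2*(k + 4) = k^4 - k^3 - 33*k^2 - 59*k - 28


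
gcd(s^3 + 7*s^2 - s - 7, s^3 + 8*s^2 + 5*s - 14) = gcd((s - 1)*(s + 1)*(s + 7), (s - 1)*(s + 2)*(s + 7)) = s^2 + 6*s - 7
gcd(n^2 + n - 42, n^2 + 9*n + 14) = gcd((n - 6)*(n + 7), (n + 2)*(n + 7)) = n + 7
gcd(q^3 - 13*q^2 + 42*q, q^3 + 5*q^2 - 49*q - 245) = q - 7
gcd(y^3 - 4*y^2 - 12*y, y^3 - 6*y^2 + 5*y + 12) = 1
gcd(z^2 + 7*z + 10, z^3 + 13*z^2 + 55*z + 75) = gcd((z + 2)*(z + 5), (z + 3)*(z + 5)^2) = z + 5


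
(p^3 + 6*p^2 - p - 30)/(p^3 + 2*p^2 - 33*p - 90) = (p - 2)/(p - 6)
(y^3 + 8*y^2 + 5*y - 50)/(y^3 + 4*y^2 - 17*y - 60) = (y^2 + 3*y - 10)/(y^2 - y - 12)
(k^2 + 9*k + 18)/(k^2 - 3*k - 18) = (k + 6)/(k - 6)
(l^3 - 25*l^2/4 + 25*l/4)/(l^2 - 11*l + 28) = l*(4*l^2 - 25*l + 25)/(4*(l^2 - 11*l + 28))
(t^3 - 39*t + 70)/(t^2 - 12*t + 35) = (t^2 + 5*t - 14)/(t - 7)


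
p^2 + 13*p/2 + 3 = (p + 1/2)*(p + 6)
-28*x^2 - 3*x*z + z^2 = (-7*x + z)*(4*x + z)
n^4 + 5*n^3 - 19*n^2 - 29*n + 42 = (n - 3)*(n - 1)*(n + 2)*(n + 7)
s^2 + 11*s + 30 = (s + 5)*(s + 6)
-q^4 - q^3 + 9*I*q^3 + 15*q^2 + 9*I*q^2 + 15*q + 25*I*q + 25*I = (q - 5*I)^2*(-I*q + 1)*(-I*q - I)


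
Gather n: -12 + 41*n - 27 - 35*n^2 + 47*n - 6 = -35*n^2 + 88*n - 45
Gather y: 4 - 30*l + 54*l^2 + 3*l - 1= 54*l^2 - 27*l + 3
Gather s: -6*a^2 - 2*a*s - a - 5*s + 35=-6*a^2 - a + s*(-2*a - 5) + 35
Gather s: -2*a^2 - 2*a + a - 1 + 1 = -2*a^2 - a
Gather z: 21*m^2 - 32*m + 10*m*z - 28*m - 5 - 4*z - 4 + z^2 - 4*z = 21*m^2 - 60*m + z^2 + z*(10*m - 8) - 9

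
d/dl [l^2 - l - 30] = 2*l - 1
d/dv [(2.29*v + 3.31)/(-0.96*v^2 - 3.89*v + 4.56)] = (2.1984*v^2 + 6.3552*v + 23.3183)/(0.9216*v^4 + 7.4688*v^3 + 6.3769*v^2 - 35.4768*v + 20.7936)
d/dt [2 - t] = -1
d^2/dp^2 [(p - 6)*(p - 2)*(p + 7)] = 6*p - 2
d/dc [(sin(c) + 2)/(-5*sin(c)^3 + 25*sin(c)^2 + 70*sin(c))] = (2*sin(c) - 7)*cos(c)/(5*(sin(c) - 7)^2*sin(c)^2)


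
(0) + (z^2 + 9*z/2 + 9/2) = z^2 + 9*z/2 + 9/2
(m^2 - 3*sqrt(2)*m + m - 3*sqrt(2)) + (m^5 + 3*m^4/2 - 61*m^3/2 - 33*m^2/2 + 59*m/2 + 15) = m^5 + 3*m^4/2 - 61*m^3/2 - 31*m^2/2 - 3*sqrt(2)*m + 61*m/2 - 3*sqrt(2) + 15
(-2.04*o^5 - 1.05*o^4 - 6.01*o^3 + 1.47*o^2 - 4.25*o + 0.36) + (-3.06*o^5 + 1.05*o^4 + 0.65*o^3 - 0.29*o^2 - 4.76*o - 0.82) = -5.1*o^5 - 5.36*o^3 + 1.18*o^2 - 9.01*o - 0.46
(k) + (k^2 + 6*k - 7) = k^2 + 7*k - 7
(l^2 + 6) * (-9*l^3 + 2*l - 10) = -9*l^5 - 52*l^3 - 10*l^2 + 12*l - 60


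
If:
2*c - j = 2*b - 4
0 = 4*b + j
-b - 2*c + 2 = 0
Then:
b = -6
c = 4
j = 24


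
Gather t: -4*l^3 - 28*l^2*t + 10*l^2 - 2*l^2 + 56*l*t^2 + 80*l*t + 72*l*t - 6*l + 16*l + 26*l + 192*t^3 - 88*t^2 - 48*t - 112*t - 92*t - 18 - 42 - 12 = -4*l^3 + 8*l^2 + 36*l + 192*t^3 + t^2*(56*l - 88) + t*(-28*l^2 + 152*l - 252) - 72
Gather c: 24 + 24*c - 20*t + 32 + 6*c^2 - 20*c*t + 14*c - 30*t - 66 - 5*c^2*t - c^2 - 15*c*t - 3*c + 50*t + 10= c^2*(5 - 5*t) + c*(35 - 35*t)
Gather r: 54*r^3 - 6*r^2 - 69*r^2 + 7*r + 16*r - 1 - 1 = 54*r^3 - 75*r^2 + 23*r - 2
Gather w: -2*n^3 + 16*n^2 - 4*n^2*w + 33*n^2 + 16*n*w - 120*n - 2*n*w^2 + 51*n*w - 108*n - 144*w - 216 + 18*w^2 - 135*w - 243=-2*n^3 + 49*n^2 - 228*n + w^2*(18 - 2*n) + w*(-4*n^2 + 67*n - 279) - 459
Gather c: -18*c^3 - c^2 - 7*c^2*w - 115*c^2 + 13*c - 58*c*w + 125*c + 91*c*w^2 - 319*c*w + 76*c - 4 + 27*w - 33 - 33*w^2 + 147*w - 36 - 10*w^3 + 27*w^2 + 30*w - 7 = -18*c^3 + c^2*(-7*w - 116) + c*(91*w^2 - 377*w + 214) - 10*w^3 - 6*w^2 + 204*w - 80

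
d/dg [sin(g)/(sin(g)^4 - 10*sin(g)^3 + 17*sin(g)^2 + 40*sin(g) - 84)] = (-3*sin(g)^4 + 20*sin(g)^3 - 17*sin(g)^2 - 84)*cos(g)/((sin(g) - 7)^2*(sin(g) - 3)^2*(sin(g) - 2)^2*(sin(g) + 2)^2)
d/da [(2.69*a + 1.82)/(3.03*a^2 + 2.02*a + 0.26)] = (8.1507*a^2 + 5.4338*a - (2.69*a + 1.82)*(6.06*a + 2.02) + 0.6994)/(3.03*a^2 + 2.02*a + 0.26)^2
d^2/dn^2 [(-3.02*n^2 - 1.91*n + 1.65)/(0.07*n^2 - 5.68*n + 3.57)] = (-1.38777878078145e-17*n^4 - 2.420222*n^3 + 4.57669799999996*n^2 - 1.07238599999998*n - 48.798378)/(0.000343*n^6 - 0.083496*n^5 + 6.827583*n^4 - 191.767024*n^3 + 348.206733*n^2 - 217.173096*n + 45.499293)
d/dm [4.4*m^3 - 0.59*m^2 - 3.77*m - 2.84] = 13.2*m^2 - 1.18*m - 3.77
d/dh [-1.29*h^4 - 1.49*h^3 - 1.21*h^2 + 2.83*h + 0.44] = -5.16*h^3 - 4.47*h^2 - 2.42*h + 2.83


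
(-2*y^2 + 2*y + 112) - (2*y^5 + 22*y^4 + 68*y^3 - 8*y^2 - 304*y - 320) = -2*y^5 - 22*y^4 - 68*y^3 + 6*y^2 + 306*y + 432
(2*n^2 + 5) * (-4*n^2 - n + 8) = -8*n^4 - 2*n^3 - 4*n^2 - 5*n + 40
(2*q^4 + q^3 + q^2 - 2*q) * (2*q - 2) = 4*q^5 - 2*q^4 - 6*q^2 + 4*q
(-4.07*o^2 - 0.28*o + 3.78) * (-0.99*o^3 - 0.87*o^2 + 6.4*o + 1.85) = 4.0293*o^5 + 3.8181*o^4 - 29.5466*o^3 - 12.6101*o^2 + 23.674*o + 6.993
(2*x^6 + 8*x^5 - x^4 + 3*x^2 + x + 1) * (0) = 0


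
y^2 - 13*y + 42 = (y - 7)*(y - 6)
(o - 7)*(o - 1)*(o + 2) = o^3 - 6*o^2 - 9*o + 14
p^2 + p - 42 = (p - 6)*(p + 7)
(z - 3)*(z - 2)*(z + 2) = z^3 - 3*z^2 - 4*z + 12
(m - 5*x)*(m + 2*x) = m^2 - 3*m*x - 10*x^2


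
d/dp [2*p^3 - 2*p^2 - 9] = 2*p*(3*p - 2)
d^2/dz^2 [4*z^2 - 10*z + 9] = 8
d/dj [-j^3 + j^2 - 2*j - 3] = -3*j^2 + 2*j - 2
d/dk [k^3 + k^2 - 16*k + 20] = 3*k^2 + 2*k - 16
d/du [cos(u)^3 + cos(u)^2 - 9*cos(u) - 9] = (-3*cos(u)^2 - 2*cos(u) + 9)*sin(u)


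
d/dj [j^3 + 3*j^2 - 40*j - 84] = 3*j^2 + 6*j - 40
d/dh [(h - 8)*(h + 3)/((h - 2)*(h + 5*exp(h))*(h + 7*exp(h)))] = (-(h - 8)*(h - 2)*(h + 3)*(h + 5*exp(h))*(7*exp(h) + 1) - (h - 8)*(h - 2)*(h + 3)*(h + 7*exp(h))*(5*exp(h) + 1) - (h - 8)*(h + 3)*(h + 5*exp(h))*(h + 7*exp(h)) + (h - 2)*(h + 5*exp(h))*(h + 7*exp(h))*(2*h - 5))/((h - 2)^2*(h + 5*exp(h))^2*(h + 7*exp(h))^2)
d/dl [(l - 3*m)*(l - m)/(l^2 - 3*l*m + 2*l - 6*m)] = (m + 2)/(l^2 + 4*l + 4)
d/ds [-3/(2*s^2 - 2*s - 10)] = 3*(2*s - 1)/(2*(-s^2 + s + 5)^2)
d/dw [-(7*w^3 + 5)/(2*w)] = -7*w + 5/(2*w^2)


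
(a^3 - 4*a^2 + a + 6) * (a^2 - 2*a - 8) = a^5 - 6*a^4 + a^3 + 36*a^2 - 20*a - 48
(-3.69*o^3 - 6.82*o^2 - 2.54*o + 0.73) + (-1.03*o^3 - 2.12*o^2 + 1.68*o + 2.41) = -4.72*o^3 - 8.94*o^2 - 0.86*o + 3.14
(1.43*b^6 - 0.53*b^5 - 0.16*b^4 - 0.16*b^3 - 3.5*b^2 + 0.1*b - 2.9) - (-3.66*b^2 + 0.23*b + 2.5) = 1.43*b^6 - 0.53*b^5 - 0.16*b^4 - 0.16*b^3 + 0.16*b^2 - 0.13*b - 5.4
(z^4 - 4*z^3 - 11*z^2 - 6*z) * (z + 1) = z^5 - 3*z^4 - 15*z^3 - 17*z^2 - 6*z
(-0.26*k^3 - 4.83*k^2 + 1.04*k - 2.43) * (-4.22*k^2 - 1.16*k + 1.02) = 1.0972*k^5 + 20.6842*k^4 + 0.948799999999999*k^3 + 4.1216*k^2 + 3.8796*k - 2.4786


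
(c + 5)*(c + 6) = c^2 + 11*c + 30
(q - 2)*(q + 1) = q^2 - q - 2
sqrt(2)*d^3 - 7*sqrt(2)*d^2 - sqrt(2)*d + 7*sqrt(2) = (d - 7)*(d - 1)*(sqrt(2)*d + sqrt(2))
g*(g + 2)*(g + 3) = g^3 + 5*g^2 + 6*g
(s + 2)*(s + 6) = s^2 + 8*s + 12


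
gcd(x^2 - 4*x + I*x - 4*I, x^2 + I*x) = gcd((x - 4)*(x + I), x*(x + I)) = x + I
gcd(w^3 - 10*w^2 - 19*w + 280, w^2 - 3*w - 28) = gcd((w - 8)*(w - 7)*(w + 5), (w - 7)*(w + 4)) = w - 7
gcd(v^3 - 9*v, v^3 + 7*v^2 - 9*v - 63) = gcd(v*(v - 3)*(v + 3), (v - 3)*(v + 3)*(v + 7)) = v^2 - 9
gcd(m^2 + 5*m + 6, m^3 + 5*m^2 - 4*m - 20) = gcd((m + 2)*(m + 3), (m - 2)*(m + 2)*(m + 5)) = m + 2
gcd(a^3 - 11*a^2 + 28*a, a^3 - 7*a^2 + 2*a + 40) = a - 4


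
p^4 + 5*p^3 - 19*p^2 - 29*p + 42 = (p - 3)*(p - 1)*(p + 2)*(p + 7)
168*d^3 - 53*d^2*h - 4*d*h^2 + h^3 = (-8*d + h)*(-3*d + h)*(7*d + h)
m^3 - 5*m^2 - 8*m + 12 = (m - 6)*(m - 1)*(m + 2)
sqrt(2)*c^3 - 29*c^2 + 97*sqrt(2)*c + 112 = (c - 8*sqrt(2))*(c - 7*sqrt(2))*(sqrt(2)*c + 1)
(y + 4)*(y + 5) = y^2 + 9*y + 20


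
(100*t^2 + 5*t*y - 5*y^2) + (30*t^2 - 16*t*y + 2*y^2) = 130*t^2 - 11*t*y - 3*y^2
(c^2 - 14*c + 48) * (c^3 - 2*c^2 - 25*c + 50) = c^5 - 16*c^4 + 51*c^3 + 304*c^2 - 1900*c + 2400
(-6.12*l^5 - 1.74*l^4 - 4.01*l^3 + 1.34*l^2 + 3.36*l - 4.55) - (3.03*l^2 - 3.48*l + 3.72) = -6.12*l^5 - 1.74*l^4 - 4.01*l^3 - 1.69*l^2 + 6.84*l - 8.27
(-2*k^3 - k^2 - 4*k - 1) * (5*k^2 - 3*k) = -10*k^5 + k^4 - 17*k^3 + 7*k^2 + 3*k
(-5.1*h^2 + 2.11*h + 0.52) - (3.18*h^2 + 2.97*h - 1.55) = -8.28*h^2 - 0.86*h + 2.07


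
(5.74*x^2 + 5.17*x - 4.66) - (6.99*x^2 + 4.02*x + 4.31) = -1.25*x^2 + 1.15*x - 8.97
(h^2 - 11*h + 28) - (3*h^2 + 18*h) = -2*h^2 - 29*h + 28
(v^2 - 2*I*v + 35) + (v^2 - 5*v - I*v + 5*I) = 2*v^2 - 5*v - 3*I*v + 35 + 5*I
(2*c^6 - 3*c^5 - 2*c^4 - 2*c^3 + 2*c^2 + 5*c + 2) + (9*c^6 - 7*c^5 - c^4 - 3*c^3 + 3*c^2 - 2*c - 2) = 11*c^6 - 10*c^5 - 3*c^4 - 5*c^3 + 5*c^2 + 3*c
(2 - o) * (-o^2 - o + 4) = o^3 - o^2 - 6*o + 8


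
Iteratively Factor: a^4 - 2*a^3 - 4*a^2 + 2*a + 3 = (a - 1)*(a^3 - a^2 - 5*a - 3) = (a - 1)*(a + 1)*(a^2 - 2*a - 3) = (a - 3)*(a - 1)*(a + 1)*(a + 1)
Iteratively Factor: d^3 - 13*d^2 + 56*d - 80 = (d - 5)*(d^2 - 8*d + 16) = (d - 5)*(d - 4)*(d - 4)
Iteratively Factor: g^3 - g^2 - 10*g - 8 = (g + 1)*(g^2 - 2*g - 8) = (g - 4)*(g + 1)*(g + 2)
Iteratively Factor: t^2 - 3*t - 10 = (t + 2)*(t - 5)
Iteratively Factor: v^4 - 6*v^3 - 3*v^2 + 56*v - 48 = (v - 1)*(v^3 - 5*v^2 - 8*v + 48) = (v - 1)*(v + 3)*(v^2 - 8*v + 16) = (v - 4)*(v - 1)*(v + 3)*(v - 4)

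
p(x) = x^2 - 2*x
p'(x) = 2*x - 2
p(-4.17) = 25.73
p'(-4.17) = -10.34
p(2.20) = 0.44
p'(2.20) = 2.40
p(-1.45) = 5.00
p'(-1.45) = -4.90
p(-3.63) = 20.44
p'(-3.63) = -9.26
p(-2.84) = 13.75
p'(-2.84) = -7.68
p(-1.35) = 4.52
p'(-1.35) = -4.70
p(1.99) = -0.02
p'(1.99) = 1.98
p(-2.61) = 12.03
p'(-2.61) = -7.22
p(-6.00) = 48.00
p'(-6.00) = -14.00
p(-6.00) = 48.00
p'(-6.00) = -14.00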